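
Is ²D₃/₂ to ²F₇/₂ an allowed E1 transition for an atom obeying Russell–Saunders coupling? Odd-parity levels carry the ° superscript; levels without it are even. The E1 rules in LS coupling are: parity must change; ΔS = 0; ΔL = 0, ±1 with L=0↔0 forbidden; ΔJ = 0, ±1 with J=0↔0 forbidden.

Initial level: S=1/2, L=2, J=3/2, parity even. Final level: S=1/2, L=3, J=7/2, parity even.
ΔL = 0, ±1 (not L=0↔0): L: 2 → 3, ΔL = +1 — ok.
ΔS = 0: S: 1/2 → 1/2 — ok.
Parity must change: even → even — fails.
ΔJ = 0, ±1 (not J=0↔0): J: 3/2 → 7/2, ΔJ = +2 — fails.
Rule(s) violated: parity, ΔJ.

forbidden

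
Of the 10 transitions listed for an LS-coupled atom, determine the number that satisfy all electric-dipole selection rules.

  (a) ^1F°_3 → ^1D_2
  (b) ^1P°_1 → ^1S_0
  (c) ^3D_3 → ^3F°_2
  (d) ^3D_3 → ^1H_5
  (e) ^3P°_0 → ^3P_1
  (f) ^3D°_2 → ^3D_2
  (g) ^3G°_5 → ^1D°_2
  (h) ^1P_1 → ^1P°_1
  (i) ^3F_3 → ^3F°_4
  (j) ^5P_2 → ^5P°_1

8

(a) allowed
(b) allowed
(c) allowed
(d) forbidden (parity, ΔS, ΔL, ΔJ fail)
(e) allowed
(f) allowed
(g) forbidden (parity, ΔS, ΔL, ΔJ fail)
(h) allowed
(i) allowed
(j) allowed
Total allowed: 8 of 10.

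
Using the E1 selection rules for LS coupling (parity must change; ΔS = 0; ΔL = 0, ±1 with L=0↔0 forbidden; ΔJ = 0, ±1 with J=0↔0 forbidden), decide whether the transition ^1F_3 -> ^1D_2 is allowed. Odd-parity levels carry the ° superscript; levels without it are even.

forbidden

Initial level: S=0, L=3, J=3, parity even. Final level: S=0, L=2, J=2, parity even.
Parity must change: even → even — fails.
ΔS = 0: S: 0 → 0 — passes.
ΔL = 0, ±1 (not L=0↔0): L: 3 → 2, ΔL = -1 — passes.
ΔJ = 0, ±1 (not J=0↔0): J: 3 → 2, ΔJ = -1 — passes.
Rule(s) violated: parity.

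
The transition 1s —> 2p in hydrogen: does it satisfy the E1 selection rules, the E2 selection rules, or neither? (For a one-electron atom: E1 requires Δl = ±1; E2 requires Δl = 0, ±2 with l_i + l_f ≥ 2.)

Δl = 1 − 0 = +1; l_i + l_f = 1.
E1 (Δl = ±1): satisfied.
E2 (Δl = 0,±2, l_i+l_f ≥ 2): not satisfied.

E1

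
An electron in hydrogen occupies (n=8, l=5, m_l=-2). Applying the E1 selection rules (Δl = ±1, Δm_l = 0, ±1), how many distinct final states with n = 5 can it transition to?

E1 requires Δl = ±1, so l_f ∈ {4, 6}; with 0 ≤ l_f ≤ n_f−1 = 4, the allowed l_f values are {4}.
For l_f = 4: m_f ∈ {m_i−1, m_i, m_i+1} ∩ [−4, 4] = {-3, -2, -1} → 3 states.
Total: 3.

3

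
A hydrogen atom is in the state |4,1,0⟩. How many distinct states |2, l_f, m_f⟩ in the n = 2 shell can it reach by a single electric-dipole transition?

E1 requires Δl = ±1, so l_f ∈ {0, 2}; with 0 ≤ l_f ≤ n_f−1 = 1, the allowed l_f values are {0}.
For l_f = 0: m_f ∈ {m_i−1, m_i, m_i+1} ∩ [−0, 0] = {0} → 1 state.
Total: 1.

1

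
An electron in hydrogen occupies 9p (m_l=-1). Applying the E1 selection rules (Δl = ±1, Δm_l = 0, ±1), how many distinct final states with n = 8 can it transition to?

4

E1 requires Δl = ±1, so l_f ∈ {0, 2}; with 0 ≤ l_f ≤ n_f−1 = 7, the allowed l_f values are {0, 2}.
For l_f = 0: m_f ∈ {m_i−1, m_i, m_i+1} ∩ [−0, 0] = {0} → 1 state.
For l_f = 2: m_f ∈ {m_i−1, m_i, m_i+1} ∩ [−2, 2] = {-2, -1, 0} → 3 states.
Total: 4.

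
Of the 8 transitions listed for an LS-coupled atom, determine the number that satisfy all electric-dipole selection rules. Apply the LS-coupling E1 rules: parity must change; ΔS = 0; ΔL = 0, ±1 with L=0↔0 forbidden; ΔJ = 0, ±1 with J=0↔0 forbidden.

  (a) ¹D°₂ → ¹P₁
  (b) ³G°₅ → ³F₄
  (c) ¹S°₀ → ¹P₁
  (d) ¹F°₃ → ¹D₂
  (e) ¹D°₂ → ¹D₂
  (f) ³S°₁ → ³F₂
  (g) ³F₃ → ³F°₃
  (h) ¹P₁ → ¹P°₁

7

(a) allowed
(b) allowed
(c) allowed
(d) allowed
(e) allowed
(f) forbidden (ΔL fails)
(g) allowed
(h) allowed
Total allowed: 7 of 8.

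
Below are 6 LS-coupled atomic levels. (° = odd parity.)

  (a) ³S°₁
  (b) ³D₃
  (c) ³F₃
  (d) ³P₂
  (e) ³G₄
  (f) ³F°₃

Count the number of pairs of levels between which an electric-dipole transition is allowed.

(a)–(b): forbidden (ΔL, ΔJ).
(a)–(c): forbidden (ΔL, ΔJ).
(a)–(d): allowed.
(a)–(e): forbidden (ΔL, ΔJ).
(a)–(f): forbidden (parity, ΔL, ΔJ).
(b)–(c): forbidden (parity).
(b)–(d): forbidden (parity).
(b)–(e): forbidden (parity, ΔL).
(b)–(f): allowed.
(c)–(d): forbidden (parity, ΔL).
(c)–(e): forbidden (parity).
(c)–(f): allowed.
(d)–(e): forbidden (parity, ΔL, ΔJ).
(d)–(f): forbidden (ΔL).
(e)–(f): allowed.
Allowed pairs: 4 of 15.

4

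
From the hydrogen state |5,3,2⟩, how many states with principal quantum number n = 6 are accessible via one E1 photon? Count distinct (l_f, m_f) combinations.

5

E1 requires Δl = ±1, so l_f ∈ {2, 4}; with 0 ≤ l_f ≤ n_f−1 = 5, the allowed l_f values are {2, 4}.
For l_f = 2: m_f ∈ {m_i−1, m_i, m_i+1} ∩ [−2, 2] = {1, 2} → 2 states.
For l_f = 4: m_f ∈ {m_i−1, m_i, m_i+1} ∩ [−4, 4] = {1, 2, 3} → 3 states.
Total: 5.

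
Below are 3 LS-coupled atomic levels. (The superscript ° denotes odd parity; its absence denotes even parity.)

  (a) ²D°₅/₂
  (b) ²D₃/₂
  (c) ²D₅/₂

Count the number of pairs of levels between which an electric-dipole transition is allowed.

2

(a)–(b): allowed.
(a)–(c): allowed.
(b)–(c): forbidden (parity).
Allowed pairs: 2 of 3.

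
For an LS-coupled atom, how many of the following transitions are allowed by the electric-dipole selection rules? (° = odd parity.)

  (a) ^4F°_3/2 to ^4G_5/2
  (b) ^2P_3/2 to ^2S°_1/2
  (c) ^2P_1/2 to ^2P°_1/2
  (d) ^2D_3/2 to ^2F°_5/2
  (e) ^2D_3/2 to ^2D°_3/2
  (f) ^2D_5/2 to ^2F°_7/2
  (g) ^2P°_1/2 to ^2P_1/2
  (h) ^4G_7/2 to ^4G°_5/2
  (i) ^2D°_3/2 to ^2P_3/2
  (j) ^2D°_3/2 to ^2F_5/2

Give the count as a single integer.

10

(a) allowed
(b) allowed
(c) allowed
(d) allowed
(e) allowed
(f) allowed
(g) allowed
(h) allowed
(i) allowed
(j) allowed
Total allowed: 10 of 10.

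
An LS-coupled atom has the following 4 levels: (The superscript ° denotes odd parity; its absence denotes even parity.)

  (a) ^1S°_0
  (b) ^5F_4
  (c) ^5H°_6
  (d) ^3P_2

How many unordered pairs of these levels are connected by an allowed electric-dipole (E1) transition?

0

(a)–(b): forbidden (ΔS, ΔL, ΔJ).
(a)–(c): forbidden (parity, ΔS, ΔL, ΔJ).
(a)–(d): forbidden (ΔS, ΔJ).
(b)–(c): forbidden (ΔL, ΔJ).
(b)–(d): forbidden (parity, ΔS, ΔL, ΔJ).
(c)–(d): forbidden (ΔS, ΔL, ΔJ).
Allowed pairs: 0 of 6.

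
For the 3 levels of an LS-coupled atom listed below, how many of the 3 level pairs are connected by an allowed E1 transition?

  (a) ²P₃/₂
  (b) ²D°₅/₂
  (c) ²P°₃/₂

(a)–(b): allowed.
(a)–(c): allowed.
(b)–(c): forbidden (parity).
Allowed pairs: 2 of 3.

2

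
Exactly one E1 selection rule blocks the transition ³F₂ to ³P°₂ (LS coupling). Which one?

ΔS = 0: S: 1 → 1 — passes.
ΔJ = 0, ±1 (not J=0↔0): J: 2 → 2, ΔJ = +0 — passes.
ΔL = 0, ±1 (not L=0↔0): L: 3 → 1, ΔL = -2 — fails.
Parity must change: even → odd — passes.

the ΔL = 0, ±1 rule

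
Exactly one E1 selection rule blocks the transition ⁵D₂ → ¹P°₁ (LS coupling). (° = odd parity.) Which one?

the ΔS = 0 rule

Initial level: S=2, L=2, J=2, parity even. Final level: S=0, L=1, J=1, parity odd.
ΔS = 0: S: 2 → 0 — fails.
ΔJ = 0, ±1 (not J=0↔0): J: 2 → 1, ΔJ = -1 — ok.
Parity must change: even → odd — ok.
ΔL = 0, ±1 (not L=0↔0): L: 2 → 1, ΔL = -1 — ok.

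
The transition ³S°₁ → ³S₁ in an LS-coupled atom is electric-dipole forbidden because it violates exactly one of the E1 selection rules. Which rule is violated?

Initial level: S=1, L=0, J=1, parity odd. Final level: S=1, L=0, J=1, parity even.
Parity must change: odd → even — ✓.
ΔS = 0: S: 1 → 1 — ✓.
ΔL = 0, ±1 (not L=0↔0): L: 0 → 0, ΔL = +0 — ✗.
ΔJ = 0, ±1 (not J=0↔0): J: 1 → 1, ΔJ = +0 — ✓.

the L=0 ↔ L=0 exclusion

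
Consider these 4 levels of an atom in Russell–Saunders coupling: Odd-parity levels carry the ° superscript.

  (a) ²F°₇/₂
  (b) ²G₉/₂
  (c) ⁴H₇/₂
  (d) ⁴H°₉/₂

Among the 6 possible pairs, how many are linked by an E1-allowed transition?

(a)–(b): allowed.
(a)–(c): forbidden (ΔS, ΔL).
(a)–(d): forbidden (parity, ΔS, ΔL).
(b)–(c): forbidden (parity, ΔS).
(b)–(d): forbidden (ΔS).
(c)–(d): allowed.
Allowed pairs: 2 of 6.

2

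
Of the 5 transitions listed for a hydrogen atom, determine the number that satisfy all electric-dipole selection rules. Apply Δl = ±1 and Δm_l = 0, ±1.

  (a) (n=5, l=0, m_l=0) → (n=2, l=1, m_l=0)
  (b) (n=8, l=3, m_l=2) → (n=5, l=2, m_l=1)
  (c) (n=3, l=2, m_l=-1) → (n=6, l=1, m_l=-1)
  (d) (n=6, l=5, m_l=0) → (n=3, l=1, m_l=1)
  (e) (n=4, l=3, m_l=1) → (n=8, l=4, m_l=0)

4

(a) allowed
(b) allowed
(c) allowed
(d) forbidden — Δl = -4 (E1 requires Δl = ±1)
(e) allowed
Total allowed: 4 of 5.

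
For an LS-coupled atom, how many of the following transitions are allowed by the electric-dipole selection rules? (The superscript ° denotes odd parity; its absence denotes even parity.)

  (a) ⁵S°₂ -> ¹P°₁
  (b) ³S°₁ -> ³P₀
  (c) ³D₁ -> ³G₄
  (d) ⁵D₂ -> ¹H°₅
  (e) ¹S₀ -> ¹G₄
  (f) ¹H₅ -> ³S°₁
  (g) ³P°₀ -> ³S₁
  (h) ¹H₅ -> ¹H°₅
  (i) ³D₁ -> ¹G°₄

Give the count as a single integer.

(a) forbidden (parity, ΔS fail)
(b) allowed
(c) forbidden (parity, ΔL, ΔJ fail)
(d) forbidden (ΔS, ΔL, ΔJ fail)
(e) forbidden (parity, ΔL, ΔJ fail)
(f) forbidden (ΔS, ΔL, ΔJ fail)
(g) allowed
(h) allowed
(i) forbidden (ΔS, ΔL, ΔJ fail)
Total allowed: 3 of 9.

3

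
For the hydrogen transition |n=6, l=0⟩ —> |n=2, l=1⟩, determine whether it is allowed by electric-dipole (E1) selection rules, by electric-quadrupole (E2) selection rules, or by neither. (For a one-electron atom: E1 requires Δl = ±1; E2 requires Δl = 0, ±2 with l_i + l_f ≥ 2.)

E1

Δl = 1 − 0 = +1; l_i + l_f = 1.
E1 (Δl = ±1): satisfied.
E2 (Δl = 0,±2, l_i+l_f ≥ 2): not satisfied.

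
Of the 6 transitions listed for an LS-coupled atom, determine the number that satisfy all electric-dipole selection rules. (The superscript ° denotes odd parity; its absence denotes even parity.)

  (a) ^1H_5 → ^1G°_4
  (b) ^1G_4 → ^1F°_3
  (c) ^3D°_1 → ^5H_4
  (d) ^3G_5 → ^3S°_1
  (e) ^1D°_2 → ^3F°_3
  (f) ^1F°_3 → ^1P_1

(a) allowed
(b) allowed
(c) forbidden (ΔS, ΔL, ΔJ fail)
(d) forbidden (ΔL, ΔJ fail)
(e) forbidden (parity, ΔS fail)
(f) forbidden (ΔL, ΔJ fail)
Total allowed: 2 of 6.

2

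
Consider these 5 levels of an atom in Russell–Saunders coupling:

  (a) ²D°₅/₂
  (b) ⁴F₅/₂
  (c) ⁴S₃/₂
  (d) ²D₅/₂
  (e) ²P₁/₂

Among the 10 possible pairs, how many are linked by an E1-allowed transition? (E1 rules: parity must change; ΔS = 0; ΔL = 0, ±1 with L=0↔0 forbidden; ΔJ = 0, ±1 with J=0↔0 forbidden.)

1

(a)–(b): forbidden (ΔS).
(a)–(c): forbidden (ΔS, ΔL).
(a)–(d): allowed.
(a)–(e): forbidden (ΔJ).
(b)–(c): forbidden (parity, ΔL).
(b)–(d): forbidden (parity, ΔS).
(b)–(e): forbidden (parity, ΔS, ΔL, ΔJ).
(c)–(d): forbidden (parity, ΔS, ΔL).
(c)–(e): forbidden (parity, ΔS).
(d)–(e): forbidden (parity, ΔJ).
Allowed pairs: 1 of 10.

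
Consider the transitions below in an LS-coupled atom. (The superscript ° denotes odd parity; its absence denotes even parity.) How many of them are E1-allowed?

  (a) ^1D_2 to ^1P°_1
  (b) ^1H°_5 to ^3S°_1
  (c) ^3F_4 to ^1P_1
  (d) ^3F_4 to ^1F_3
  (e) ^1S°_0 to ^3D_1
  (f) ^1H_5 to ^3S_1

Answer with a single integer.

1

(a) allowed
(b) forbidden (parity, ΔS, ΔL, ΔJ fail)
(c) forbidden (parity, ΔS, ΔL, ΔJ fail)
(d) forbidden (parity, ΔS fail)
(e) forbidden (ΔS, ΔL fail)
(f) forbidden (parity, ΔS, ΔL, ΔJ fail)
Total allowed: 1 of 6.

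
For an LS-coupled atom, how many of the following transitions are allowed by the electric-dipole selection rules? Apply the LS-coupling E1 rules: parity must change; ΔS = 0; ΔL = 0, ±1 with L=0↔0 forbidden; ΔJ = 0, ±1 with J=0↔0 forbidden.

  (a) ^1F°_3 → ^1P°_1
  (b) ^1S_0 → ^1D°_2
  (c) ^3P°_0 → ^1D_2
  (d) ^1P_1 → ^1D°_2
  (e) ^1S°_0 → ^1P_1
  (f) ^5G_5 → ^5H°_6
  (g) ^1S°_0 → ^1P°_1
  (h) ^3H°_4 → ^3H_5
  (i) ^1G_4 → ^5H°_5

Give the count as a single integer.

(a) forbidden (parity, ΔL, ΔJ fail)
(b) forbidden (ΔL, ΔJ fail)
(c) forbidden (ΔS, ΔJ fail)
(d) allowed
(e) allowed
(f) allowed
(g) forbidden (parity fails)
(h) allowed
(i) forbidden (ΔS fails)
Total allowed: 4 of 9.

4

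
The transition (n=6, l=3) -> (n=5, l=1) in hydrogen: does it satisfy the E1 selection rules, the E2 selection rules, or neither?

Δl = 1 − 3 = -2; l_i + l_f = 4.
E1 (Δl = ±1): not satisfied.
E2 (Δl = 0,±2, l_i+l_f ≥ 2): satisfied.

E2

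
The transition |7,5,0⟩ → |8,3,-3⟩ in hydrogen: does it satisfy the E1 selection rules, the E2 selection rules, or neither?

neither

Δl = 3 − 5 = -2; l_i + l_f = 8.
Δm_l = -3.
E1 (Δl = ±1, |Δm_l| ≤ 1): not satisfied.
E2 (Δl = 0,±2, l_i+l_f ≥ 2, |Δm_l| ≤ 2): not satisfied.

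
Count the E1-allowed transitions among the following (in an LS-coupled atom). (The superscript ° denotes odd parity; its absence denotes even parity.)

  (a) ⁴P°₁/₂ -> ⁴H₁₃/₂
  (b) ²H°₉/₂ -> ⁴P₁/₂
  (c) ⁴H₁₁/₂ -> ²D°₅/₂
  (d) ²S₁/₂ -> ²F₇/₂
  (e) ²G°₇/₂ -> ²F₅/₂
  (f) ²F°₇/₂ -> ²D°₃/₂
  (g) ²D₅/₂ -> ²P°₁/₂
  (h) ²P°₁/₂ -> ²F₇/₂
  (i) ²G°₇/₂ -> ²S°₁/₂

1

(a) forbidden (ΔL, ΔJ fail)
(b) forbidden (ΔS, ΔL, ΔJ fail)
(c) forbidden (ΔS, ΔL, ΔJ fail)
(d) forbidden (parity, ΔL, ΔJ fail)
(e) allowed
(f) forbidden (parity, ΔJ fail)
(g) forbidden (ΔJ fails)
(h) forbidden (ΔL, ΔJ fail)
(i) forbidden (parity, ΔL, ΔJ fail)
Total allowed: 1 of 9.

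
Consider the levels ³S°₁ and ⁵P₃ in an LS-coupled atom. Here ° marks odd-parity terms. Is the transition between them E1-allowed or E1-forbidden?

forbidden

Initial level: S=1, L=0, J=1, parity odd. Final level: S=2, L=1, J=3, parity even.
Parity must change: odd → even — passes.
ΔS = 0: S: 1 → 2 — fails.
ΔL = 0, ±1 (not L=0↔0): L: 0 → 1, ΔL = +1 — passes.
ΔJ = 0, ±1 (not J=0↔0): J: 1 → 3, ΔJ = +2 — fails.
Rule(s) violated: ΔS, ΔJ.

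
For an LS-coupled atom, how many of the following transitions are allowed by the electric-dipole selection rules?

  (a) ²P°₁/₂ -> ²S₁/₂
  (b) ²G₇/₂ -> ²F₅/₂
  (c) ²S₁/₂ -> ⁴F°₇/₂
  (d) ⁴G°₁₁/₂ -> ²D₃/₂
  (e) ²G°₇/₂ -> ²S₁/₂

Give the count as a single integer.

(a) allowed
(b) forbidden (parity fails)
(c) forbidden (ΔS, ΔL, ΔJ fail)
(d) forbidden (ΔS, ΔL, ΔJ fail)
(e) forbidden (ΔL, ΔJ fail)
Total allowed: 1 of 5.

1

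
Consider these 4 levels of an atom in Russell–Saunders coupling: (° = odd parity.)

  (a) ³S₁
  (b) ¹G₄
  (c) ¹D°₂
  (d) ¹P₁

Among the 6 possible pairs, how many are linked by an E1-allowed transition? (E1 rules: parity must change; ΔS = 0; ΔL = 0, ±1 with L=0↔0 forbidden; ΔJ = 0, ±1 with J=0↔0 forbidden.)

(a)–(b): forbidden (parity, ΔS, ΔL, ΔJ).
(a)–(c): forbidden (ΔS, ΔL).
(a)–(d): forbidden (parity, ΔS).
(b)–(c): forbidden (ΔL, ΔJ).
(b)–(d): forbidden (parity, ΔL, ΔJ).
(c)–(d): allowed.
Allowed pairs: 1 of 6.

1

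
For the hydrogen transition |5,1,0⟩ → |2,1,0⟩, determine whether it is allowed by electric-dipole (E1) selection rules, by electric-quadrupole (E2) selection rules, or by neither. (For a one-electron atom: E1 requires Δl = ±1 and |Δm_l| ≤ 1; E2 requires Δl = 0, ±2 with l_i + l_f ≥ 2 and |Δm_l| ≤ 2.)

Δl = 1 − 1 = +0; l_i + l_f = 2.
Δm_l = +0.
E1 (Δl = ±1, |Δm_l| ≤ 1): not satisfied.
E2 (Δl = 0,±2, l_i+l_f ≥ 2, |Δm_l| ≤ 2): satisfied.

E2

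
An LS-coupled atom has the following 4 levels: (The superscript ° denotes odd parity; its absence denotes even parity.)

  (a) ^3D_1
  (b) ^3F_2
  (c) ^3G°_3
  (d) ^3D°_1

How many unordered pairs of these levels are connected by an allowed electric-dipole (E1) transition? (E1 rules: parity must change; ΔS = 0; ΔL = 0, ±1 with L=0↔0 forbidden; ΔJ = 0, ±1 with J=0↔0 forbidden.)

(a)–(b): forbidden (parity).
(a)–(c): forbidden (ΔL, ΔJ).
(a)–(d): allowed.
(b)–(c): allowed.
(b)–(d): allowed.
(c)–(d): forbidden (parity, ΔL, ΔJ).
Allowed pairs: 3 of 6.

3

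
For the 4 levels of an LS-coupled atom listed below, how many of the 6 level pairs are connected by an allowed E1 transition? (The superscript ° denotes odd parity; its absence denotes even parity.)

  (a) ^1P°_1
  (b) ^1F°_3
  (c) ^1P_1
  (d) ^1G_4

2

(a)–(b): forbidden (parity, ΔL, ΔJ).
(a)–(c): allowed.
(a)–(d): forbidden (ΔL, ΔJ).
(b)–(c): forbidden (ΔL, ΔJ).
(b)–(d): allowed.
(c)–(d): forbidden (parity, ΔL, ΔJ).
Allowed pairs: 2 of 6.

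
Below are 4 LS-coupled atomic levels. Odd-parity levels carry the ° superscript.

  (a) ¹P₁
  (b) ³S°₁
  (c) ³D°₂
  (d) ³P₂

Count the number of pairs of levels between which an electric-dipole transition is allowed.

(a)–(b): forbidden (ΔS).
(a)–(c): forbidden (ΔS).
(a)–(d): forbidden (parity, ΔS).
(b)–(c): forbidden (parity, ΔL).
(b)–(d): allowed.
(c)–(d): allowed.
Allowed pairs: 2 of 6.

2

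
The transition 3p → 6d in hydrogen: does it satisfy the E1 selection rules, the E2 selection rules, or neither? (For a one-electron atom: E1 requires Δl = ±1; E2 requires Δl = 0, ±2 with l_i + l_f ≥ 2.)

E1

Δl = 2 − 1 = +1; l_i + l_f = 3.
E1 (Δl = ±1): satisfied.
E2 (Δl = 0,±2, l_i+l_f ≥ 2): not satisfied.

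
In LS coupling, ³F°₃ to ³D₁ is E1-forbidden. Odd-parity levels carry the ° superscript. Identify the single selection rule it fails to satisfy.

the ΔJ = 0, ±1 rule

Parity must change: odd → even — satisfied.
ΔL = 0, ±1 (not L=0↔0): L: 3 → 2, ΔL = -1 — satisfied.
ΔJ = 0, ±1 (not J=0↔0): J: 3 → 1, ΔJ = -2 — violated.
ΔS = 0: S: 1 → 1 — satisfied.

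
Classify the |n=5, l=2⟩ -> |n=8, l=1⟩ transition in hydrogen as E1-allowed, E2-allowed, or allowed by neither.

E1

Δl = 1 − 2 = -1; l_i + l_f = 3.
E1 (Δl = ±1): satisfied.
E2 (Δl = 0,±2, l_i+l_f ≥ 2): not satisfied.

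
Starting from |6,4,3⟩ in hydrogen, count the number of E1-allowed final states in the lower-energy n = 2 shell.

0

E1 requires l_f ∈ {3, 5}, but neither lies in [0, 1], so no final state is reachable.
Total: 0.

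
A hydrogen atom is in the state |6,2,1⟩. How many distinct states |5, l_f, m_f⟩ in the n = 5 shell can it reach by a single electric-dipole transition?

5

E1 requires Δl = ±1, so l_f ∈ {1, 3}; with 0 ≤ l_f ≤ n_f−1 = 4, the allowed l_f values are {1, 3}.
For l_f = 1: m_f ∈ {m_i−1, m_i, m_i+1} ∩ [−1, 1] = {0, 1} → 2 states.
For l_f = 3: m_f ∈ {m_i−1, m_i, m_i+1} ∩ [−3, 3] = {0, 1, 2} → 3 states.
Total: 5.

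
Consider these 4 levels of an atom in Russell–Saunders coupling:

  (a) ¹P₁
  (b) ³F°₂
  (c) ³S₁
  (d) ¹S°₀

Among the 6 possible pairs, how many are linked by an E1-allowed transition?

1

(a)–(b): forbidden (ΔS, ΔL).
(a)–(c): forbidden (parity, ΔS).
(a)–(d): allowed.
(b)–(c): forbidden (ΔL).
(b)–(d): forbidden (parity, ΔS, ΔL, ΔJ).
(c)–(d): forbidden (ΔS, ΔL).
Allowed pairs: 1 of 6.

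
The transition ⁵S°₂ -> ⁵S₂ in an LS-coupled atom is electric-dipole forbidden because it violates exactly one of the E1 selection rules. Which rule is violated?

Reading off the term symbols: S 2→2, L 0→0, J 2→2, parity odd→even.
ΔL = 0, ±1 (not L=0↔0): L: 0 → 0, ΔL = +0 — ✗.
ΔS = 0: S: 2 → 2 — ✓.
ΔJ = 0, ±1 (not J=0↔0): J: 2 → 2, ΔJ = +0 — ✓.
Parity must change: odd → even — ✓.

the L=0 ↔ L=0 exclusion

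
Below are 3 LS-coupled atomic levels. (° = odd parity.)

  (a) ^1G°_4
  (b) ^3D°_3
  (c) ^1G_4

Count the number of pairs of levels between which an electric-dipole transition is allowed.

(a)–(b): forbidden (parity, ΔS, ΔL).
(a)–(c): allowed.
(b)–(c): forbidden (ΔS, ΔL).
Allowed pairs: 1 of 3.

1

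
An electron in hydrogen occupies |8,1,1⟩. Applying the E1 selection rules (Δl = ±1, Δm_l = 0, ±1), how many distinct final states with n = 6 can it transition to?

E1 requires Δl = ±1, so l_f ∈ {0, 2}; with 0 ≤ l_f ≤ n_f−1 = 5, the allowed l_f values are {0, 2}.
For l_f = 0: m_f ∈ {m_i−1, m_i, m_i+1} ∩ [−0, 0] = {0} → 1 state.
For l_f = 2: m_f ∈ {m_i−1, m_i, m_i+1} ∩ [−2, 2] = {0, 1, 2} → 3 states.
Total: 4.

4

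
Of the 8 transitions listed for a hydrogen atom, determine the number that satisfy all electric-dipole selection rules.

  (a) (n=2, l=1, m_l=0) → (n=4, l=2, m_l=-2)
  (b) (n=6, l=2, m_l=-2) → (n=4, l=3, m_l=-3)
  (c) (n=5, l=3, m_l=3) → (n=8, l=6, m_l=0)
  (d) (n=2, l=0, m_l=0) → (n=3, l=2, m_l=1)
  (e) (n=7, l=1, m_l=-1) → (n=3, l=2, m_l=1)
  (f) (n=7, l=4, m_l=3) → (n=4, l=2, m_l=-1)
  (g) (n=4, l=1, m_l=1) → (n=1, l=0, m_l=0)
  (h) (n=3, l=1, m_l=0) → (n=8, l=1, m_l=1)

(a) forbidden — Δm_l = -2 (E1 requires Δm_l = 0, ±1)
(b) allowed
(c) forbidden — Δl = +3 (E1 requires Δl = ±1); Δm_l = -3 (E1 requires Δm_l = 0, ±1)
(d) forbidden — Δl = +2 (E1 requires Δl = ±1)
(e) forbidden — Δm_l = +2 (E1 requires Δm_l = 0, ±1)
(f) forbidden — Δl = -2 (E1 requires Δl = ±1); Δm_l = -4 (E1 requires Δm_l = 0, ±1)
(g) allowed
(h) forbidden — Δl = +0 (E1 requires Δl = ±1)
Total allowed: 2 of 8.

2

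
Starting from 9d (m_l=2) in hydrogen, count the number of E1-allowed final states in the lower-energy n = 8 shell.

E1 requires Δl = ±1, so l_f ∈ {1, 3}; with 0 ≤ l_f ≤ n_f−1 = 7, the allowed l_f values are {1, 3}.
For l_f = 1: m_f ∈ {m_i−1, m_i, m_i+1} ∩ [−1, 1] = {1} → 1 state.
For l_f = 3: m_f ∈ {m_i−1, m_i, m_i+1} ∩ [−3, 3] = {1, 2, 3} → 3 states.
Total: 4.

4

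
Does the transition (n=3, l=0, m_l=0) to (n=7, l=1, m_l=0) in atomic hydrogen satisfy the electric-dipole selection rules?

Δl = 1 − 0 = +1; the E1 rule Δl = ±1 is satisfied.
Δm_l = 0 − (0) = +0. E1 requires Δm_l = 0, ±1: satisfied.
All E1 selection rules are satisfied.

allowed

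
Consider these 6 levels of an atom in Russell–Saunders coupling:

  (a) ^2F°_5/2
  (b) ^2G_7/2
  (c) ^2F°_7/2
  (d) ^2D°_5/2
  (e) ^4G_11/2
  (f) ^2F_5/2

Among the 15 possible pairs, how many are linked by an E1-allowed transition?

5

(a)–(b): allowed.
(a)–(c): forbidden (parity).
(a)–(d): forbidden (parity).
(a)–(e): forbidden (ΔS, ΔJ).
(a)–(f): allowed.
(b)–(c): allowed.
(b)–(d): forbidden (ΔL).
(b)–(e): forbidden (parity, ΔS, ΔJ).
(b)–(f): forbidden (parity).
(c)–(d): forbidden (parity).
(c)–(e): forbidden (ΔS, ΔJ).
(c)–(f): allowed.
(d)–(e): forbidden (ΔS, ΔL, ΔJ).
(d)–(f): allowed.
(e)–(f): forbidden (parity, ΔS, ΔJ).
Allowed pairs: 5 of 15.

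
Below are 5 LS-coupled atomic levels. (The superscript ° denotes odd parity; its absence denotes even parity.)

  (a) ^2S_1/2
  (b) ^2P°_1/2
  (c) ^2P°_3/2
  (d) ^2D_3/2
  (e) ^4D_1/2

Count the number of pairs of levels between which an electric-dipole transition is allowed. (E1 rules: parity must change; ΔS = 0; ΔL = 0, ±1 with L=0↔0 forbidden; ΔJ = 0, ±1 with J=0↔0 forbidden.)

(a)–(b): allowed.
(a)–(c): allowed.
(a)–(d): forbidden (parity, ΔL).
(a)–(e): forbidden (parity, ΔS, ΔL).
(b)–(c): forbidden (parity).
(b)–(d): allowed.
(b)–(e): forbidden (ΔS).
(c)–(d): allowed.
(c)–(e): forbidden (ΔS).
(d)–(e): forbidden (parity, ΔS).
Allowed pairs: 4 of 10.

4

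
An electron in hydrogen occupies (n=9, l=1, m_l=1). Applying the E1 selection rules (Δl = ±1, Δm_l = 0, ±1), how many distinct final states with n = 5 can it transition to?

E1 requires Δl = ±1, so l_f ∈ {0, 2}; with 0 ≤ l_f ≤ n_f−1 = 4, the allowed l_f values are {0, 2}.
For l_f = 0: m_f ∈ {m_i−1, m_i, m_i+1} ∩ [−0, 0] = {0} → 1 state.
For l_f = 2: m_f ∈ {m_i−1, m_i, m_i+1} ∩ [−2, 2] = {0, 1, 2} → 3 states.
Total: 4.

4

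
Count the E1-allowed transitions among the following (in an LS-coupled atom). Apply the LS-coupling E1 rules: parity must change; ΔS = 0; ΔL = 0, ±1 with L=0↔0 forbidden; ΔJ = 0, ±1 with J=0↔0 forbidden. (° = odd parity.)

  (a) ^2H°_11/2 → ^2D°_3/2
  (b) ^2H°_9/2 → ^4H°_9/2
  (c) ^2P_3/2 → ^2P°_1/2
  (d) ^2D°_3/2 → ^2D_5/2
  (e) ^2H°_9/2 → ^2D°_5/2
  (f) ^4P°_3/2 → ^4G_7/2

2

(a) forbidden (parity, ΔL, ΔJ fail)
(b) forbidden (parity, ΔS fail)
(c) allowed
(d) allowed
(e) forbidden (parity, ΔL, ΔJ fail)
(f) forbidden (ΔL, ΔJ fail)
Total allowed: 2 of 6.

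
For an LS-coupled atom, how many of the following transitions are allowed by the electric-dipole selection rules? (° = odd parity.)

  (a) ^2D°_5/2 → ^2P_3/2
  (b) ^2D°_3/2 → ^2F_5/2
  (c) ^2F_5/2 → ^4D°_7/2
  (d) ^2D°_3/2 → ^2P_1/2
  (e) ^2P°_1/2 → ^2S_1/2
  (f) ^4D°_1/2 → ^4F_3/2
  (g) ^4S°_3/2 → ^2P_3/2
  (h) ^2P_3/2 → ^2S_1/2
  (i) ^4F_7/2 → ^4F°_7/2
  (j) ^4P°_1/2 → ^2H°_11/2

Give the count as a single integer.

(a) allowed
(b) allowed
(c) forbidden (ΔS fails)
(d) allowed
(e) allowed
(f) allowed
(g) forbidden (ΔS fails)
(h) forbidden (parity fails)
(i) allowed
(j) forbidden (parity, ΔS, ΔL, ΔJ fail)
Total allowed: 6 of 10.

6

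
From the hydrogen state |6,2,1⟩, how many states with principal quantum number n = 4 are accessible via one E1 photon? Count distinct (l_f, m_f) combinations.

E1 requires Δl = ±1, so l_f ∈ {1, 3}; with 0 ≤ l_f ≤ n_f−1 = 3, the allowed l_f values are {1, 3}.
For l_f = 1: m_f ∈ {m_i−1, m_i, m_i+1} ∩ [−1, 1] = {0, 1} → 2 states.
For l_f = 3: m_f ∈ {m_i−1, m_i, m_i+1} ∩ [−3, 3] = {0, 1, 2} → 3 states.
Total: 5.

5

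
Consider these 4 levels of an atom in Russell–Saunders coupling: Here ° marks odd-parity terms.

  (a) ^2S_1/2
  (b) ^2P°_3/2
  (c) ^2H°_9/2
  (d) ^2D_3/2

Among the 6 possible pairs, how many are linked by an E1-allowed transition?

2

(a)–(b): allowed.
(a)–(c): forbidden (ΔL, ΔJ).
(a)–(d): forbidden (parity, ΔL).
(b)–(c): forbidden (parity, ΔL, ΔJ).
(b)–(d): allowed.
(c)–(d): forbidden (ΔL, ΔJ).
Allowed pairs: 2 of 6.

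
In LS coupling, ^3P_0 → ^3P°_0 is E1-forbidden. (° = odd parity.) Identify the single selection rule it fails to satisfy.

the J=0 ↔ J=0 exclusion

Parity must change: even → odd — ✓.
ΔS = 0: S: 1 → 1 — ✓.
ΔL = 0, ±1 (not L=0↔0): L: 1 → 1, ΔL = +0 — ✓.
ΔJ = 0, ±1 (not J=0↔0): J: 0 → 0, ΔJ = +0 — ✗.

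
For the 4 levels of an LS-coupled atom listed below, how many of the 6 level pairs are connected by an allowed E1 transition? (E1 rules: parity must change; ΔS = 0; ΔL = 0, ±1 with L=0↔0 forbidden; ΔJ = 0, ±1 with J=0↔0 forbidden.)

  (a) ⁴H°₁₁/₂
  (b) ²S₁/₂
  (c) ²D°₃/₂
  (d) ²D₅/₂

1

(a)–(b): forbidden (ΔS, ΔL, ΔJ).
(a)–(c): forbidden (parity, ΔS, ΔL, ΔJ).
(a)–(d): forbidden (ΔS, ΔL, ΔJ).
(b)–(c): forbidden (ΔL).
(b)–(d): forbidden (parity, ΔL, ΔJ).
(c)–(d): allowed.
Allowed pairs: 1 of 6.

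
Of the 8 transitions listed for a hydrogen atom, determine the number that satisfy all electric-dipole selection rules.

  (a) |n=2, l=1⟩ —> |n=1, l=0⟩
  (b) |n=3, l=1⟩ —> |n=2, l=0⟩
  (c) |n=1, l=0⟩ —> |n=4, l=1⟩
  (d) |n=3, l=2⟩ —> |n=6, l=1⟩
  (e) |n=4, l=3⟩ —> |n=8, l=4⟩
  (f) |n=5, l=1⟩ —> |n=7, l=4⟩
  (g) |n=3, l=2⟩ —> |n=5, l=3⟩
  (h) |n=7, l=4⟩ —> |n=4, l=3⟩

(a) allowed
(b) allowed
(c) allowed
(d) allowed
(e) allowed
(f) forbidden — Δl = +3 (E1 requires Δl = ±1)
(g) allowed
(h) allowed
Total allowed: 7 of 8.

7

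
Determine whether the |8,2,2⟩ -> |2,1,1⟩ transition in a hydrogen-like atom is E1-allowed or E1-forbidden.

allowed

l: 2 → 1 (Δl = -1). Δl = ±1 ok.
Δm_l = 1 − (2) = -1. E1 requires Δm_l = 0, ±1: ok.
All E1 selection rules are satisfied.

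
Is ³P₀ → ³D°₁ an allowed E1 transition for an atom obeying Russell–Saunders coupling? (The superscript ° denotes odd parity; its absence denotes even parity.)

allowed

Initial level: S=1, L=1, J=0, parity even. Final level: S=1, L=2, J=1, parity odd.
Parity must change: even → odd — passes.
ΔS = 0: S: 1 → 1 — passes.
ΔL = 0, ±1 (not L=0↔0): L: 1 → 2, ΔL = +1 — passes.
ΔJ = 0, ±1 (not J=0↔0): J: 0 → 1, ΔJ = +1 — passes.
All four E1 rules are satisfied.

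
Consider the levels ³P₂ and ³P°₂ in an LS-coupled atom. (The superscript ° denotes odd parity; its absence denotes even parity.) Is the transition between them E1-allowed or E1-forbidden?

Parity must change: even → odd — satisfied.
ΔS = 0: S: 1 → 1 — satisfied.
ΔL = 0, ±1 (not L=0↔0): L: 1 → 1, ΔL = +0 — satisfied.
ΔJ = 0, ±1 (not J=0↔0): J: 2 → 2, ΔJ = +0 — satisfied.
All four E1 rules are satisfied.

allowed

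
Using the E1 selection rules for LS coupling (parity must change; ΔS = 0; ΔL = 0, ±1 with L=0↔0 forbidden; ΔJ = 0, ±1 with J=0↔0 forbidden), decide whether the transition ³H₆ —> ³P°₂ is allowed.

forbidden

Initial level: S=1, L=5, J=6, parity even. Final level: S=1, L=1, J=2, parity odd.
Parity must change: even → odd — ok.
ΔS = 0: S: 1 → 1 — ok.
ΔL = 0, ±1 (not L=0↔0): L: 5 → 1, ΔL = -4 — fails.
ΔJ = 0, ±1 (not J=0↔0): J: 6 → 2, ΔJ = -4 — fails.
Rule(s) violated: ΔL, ΔJ.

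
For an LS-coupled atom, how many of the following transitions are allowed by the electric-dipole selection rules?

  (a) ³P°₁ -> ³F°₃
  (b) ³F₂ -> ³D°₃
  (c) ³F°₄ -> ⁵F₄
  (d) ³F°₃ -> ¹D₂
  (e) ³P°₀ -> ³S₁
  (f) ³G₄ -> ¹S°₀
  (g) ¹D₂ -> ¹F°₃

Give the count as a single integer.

(a) forbidden (parity, ΔL, ΔJ fail)
(b) allowed
(c) forbidden (ΔS fails)
(d) forbidden (ΔS fails)
(e) allowed
(f) forbidden (ΔS, ΔL, ΔJ fail)
(g) allowed
Total allowed: 3 of 7.

3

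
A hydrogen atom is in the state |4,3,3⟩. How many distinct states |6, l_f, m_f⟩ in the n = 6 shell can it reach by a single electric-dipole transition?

4

E1 requires Δl = ±1, so l_f ∈ {2, 4}; with 0 ≤ l_f ≤ n_f−1 = 5, the allowed l_f values are {2, 4}.
For l_f = 2: m_f ∈ {m_i−1, m_i, m_i+1} ∩ [−2, 2] = {2} → 1 state.
For l_f = 4: m_f ∈ {m_i−1, m_i, m_i+1} ∩ [−4, 4] = {2, 3, 4} → 3 states.
Total: 4.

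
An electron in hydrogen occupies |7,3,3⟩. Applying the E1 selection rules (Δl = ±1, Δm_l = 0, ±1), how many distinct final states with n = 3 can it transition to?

1

E1 requires Δl = ±1, so l_f ∈ {2, 4}; with 0 ≤ l_f ≤ n_f−1 = 2, the allowed l_f values are {2}.
For l_f = 2: m_f ∈ {m_i−1, m_i, m_i+1} ∩ [−2, 2] = {2} → 1 state.
Total: 1.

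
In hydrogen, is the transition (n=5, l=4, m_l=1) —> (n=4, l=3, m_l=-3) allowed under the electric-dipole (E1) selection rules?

forbidden

l: 4 → 3 (Δl = -1). Δl = ±1 ok.
Δm_l = -3 − (1) = -4. E1 requires Δm_l = 0, ±1: fails.
The transition is electric-dipole forbidden.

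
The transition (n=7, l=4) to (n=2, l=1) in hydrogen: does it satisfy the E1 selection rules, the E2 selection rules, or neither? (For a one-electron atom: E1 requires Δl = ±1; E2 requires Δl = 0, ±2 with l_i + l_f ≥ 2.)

Δl = 1 − 4 = -3; l_i + l_f = 5.
E1 (Δl = ±1): not satisfied.
E2 (Δl = 0,±2, l_i+l_f ≥ 2): not satisfied.

neither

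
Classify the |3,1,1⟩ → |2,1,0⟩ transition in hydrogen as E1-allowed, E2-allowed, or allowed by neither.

E2

Δl = 1 − 1 = +0; l_i + l_f = 2.
Δm_l = -1.
E1 (Δl = ±1, |Δm_l| ≤ 1): not satisfied.
E2 (Δl = 0,±2, l_i+l_f ≥ 2, |Δm_l| ≤ 2): satisfied.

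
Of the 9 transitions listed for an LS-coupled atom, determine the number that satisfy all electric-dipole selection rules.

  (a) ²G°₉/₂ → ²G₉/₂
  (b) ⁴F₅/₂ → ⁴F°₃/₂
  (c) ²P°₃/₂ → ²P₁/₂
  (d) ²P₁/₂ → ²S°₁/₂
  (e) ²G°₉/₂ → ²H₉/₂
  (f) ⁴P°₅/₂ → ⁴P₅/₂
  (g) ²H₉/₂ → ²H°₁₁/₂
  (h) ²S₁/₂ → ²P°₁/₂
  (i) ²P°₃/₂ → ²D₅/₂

9

(a) allowed
(b) allowed
(c) allowed
(d) allowed
(e) allowed
(f) allowed
(g) allowed
(h) allowed
(i) allowed
Total allowed: 9 of 9.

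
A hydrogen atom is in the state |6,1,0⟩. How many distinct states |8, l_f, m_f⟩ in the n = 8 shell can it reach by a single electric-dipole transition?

4

E1 requires Δl = ±1, so l_f ∈ {0, 2}; with 0 ≤ l_f ≤ n_f−1 = 7, the allowed l_f values are {0, 2}.
For l_f = 0: m_f ∈ {m_i−1, m_i, m_i+1} ∩ [−0, 0] = {0} → 1 state.
For l_f = 2: m_f ∈ {m_i−1, m_i, m_i+1} ∩ [−2, 2] = {-1, 0, 1} → 3 states.
Total: 4.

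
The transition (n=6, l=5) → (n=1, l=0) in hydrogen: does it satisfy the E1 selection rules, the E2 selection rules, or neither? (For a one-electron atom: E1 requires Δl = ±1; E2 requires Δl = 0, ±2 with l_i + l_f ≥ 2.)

Δl = 0 − 5 = -5; l_i + l_f = 5.
E1 (Δl = ±1): not satisfied.
E2 (Δl = 0,±2, l_i+l_f ≥ 2): not satisfied.

neither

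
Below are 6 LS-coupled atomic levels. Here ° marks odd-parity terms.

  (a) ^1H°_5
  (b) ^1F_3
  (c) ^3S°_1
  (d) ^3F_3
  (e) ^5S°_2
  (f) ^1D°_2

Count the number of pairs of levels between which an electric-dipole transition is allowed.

1

(a)–(b): forbidden (ΔL, ΔJ).
(a)–(c): forbidden (parity, ΔS, ΔL, ΔJ).
(a)–(d): forbidden (ΔS, ΔL, ΔJ).
(a)–(e): forbidden (parity, ΔS, ΔL, ΔJ).
(a)–(f): forbidden (parity, ΔL, ΔJ).
(b)–(c): forbidden (ΔS, ΔL, ΔJ).
(b)–(d): forbidden (parity, ΔS).
(b)–(e): forbidden (ΔS, ΔL).
(b)–(f): allowed.
(c)–(d): forbidden (ΔL, ΔJ).
(c)–(e): forbidden (parity, ΔS, ΔL).
(c)–(f): forbidden (parity, ΔS, ΔL).
(d)–(e): forbidden (ΔS, ΔL).
(d)–(f): forbidden (ΔS).
(e)–(f): forbidden (parity, ΔS, ΔL).
Allowed pairs: 1 of 15.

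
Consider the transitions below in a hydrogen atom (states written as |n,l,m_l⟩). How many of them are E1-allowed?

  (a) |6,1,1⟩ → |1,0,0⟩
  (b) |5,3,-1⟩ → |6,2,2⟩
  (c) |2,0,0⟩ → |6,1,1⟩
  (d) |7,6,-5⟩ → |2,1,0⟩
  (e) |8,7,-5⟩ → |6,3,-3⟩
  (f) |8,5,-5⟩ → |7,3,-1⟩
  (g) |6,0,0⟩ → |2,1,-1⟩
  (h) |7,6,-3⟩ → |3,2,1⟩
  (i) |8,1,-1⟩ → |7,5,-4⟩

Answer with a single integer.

3

(a) allowed
(b) forbidden — Δm_l = +3 (E1 requires Δm_l = 0, ±1)
(c) allowed
(d) forbidden — Δl = -5 (E1 requires Δl = ±1); Δm_l = +5 (E1 requires Δm_l = 0, ±1)
(e) forbidden — Δl = -4 (E1 requires Δl = ±1); Δm_l = +2 (E1 requires Δm_l = 0, ±1)
(f) forbidden — Δl = -2 (E1 requires Δl = ±1); Δm_l = +4 (E1 requires Δm_l = 0, ±1)
(g) allowed
(h) forbidden — Δl = -4 (E1 requires Δl = ±1); Δm_l = +4 (E1 requires Δm_l = 0, ±1)
(i) forbidden — Δl = +4 (E1 requires Δl = ±1); Δm_l = -3 (E1 requires Δm_l = 0, ±1)
Total allowed: 3 of 9.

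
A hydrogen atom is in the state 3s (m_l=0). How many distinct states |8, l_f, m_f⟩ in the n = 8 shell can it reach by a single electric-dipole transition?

E1 requires Δl = ±1, so l_f ∈ {-1, 1}; with 0 ≤ l_f ≤ n_f−1 = 7, the allowed l_f values are {1}.
For l_f = 1: m_f ∈ {m_i−1, m_i, m_i+1} ∩ [−1, 1] = {-1, 0, 1} → 3 states.
Total: 3.

3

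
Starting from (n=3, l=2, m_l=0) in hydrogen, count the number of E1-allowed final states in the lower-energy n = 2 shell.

3

E1 requires Δl = ±1, so l_f ∈ {1, 3}; with 0 ≤ l_f ≤ n_f−1 = 1, the allowed l_f values are {1}.
For l_f = 1: m_f ∈ {m_i−1, m_i, m_i+1} ∩ [−1, 1] = {-1, 0, 1} → 3 states.
Total: 3.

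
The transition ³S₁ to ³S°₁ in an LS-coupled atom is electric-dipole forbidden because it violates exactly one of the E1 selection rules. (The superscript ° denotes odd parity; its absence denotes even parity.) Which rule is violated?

Initial level: S=1, L=0, J=1, parity even. Final level: S=1, L=0, J=1, parity odd.
Parity must change: even → odd — passes.
ΔS = 0: S: 1 → 1 — passes.
ΔL = 0, ±1 (not L=0↔0): L: 0 → 0, ΔL = +0 — fails.
ΔJ = 0, ±1 (not J=0↔0): J: 1 → 1, ΔJ = +0 — passes.

the L=0 ↔ L=0 exclusion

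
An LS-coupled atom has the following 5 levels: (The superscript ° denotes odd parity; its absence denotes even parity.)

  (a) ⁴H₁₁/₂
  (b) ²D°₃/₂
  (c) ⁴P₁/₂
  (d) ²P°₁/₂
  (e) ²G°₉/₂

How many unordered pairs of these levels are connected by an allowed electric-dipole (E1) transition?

(a)–(b): forbidden (ΔS, ΔL, ΔJ).
(a)–(c): forbidden (parity, ΔL, ΔJ).
(a)–(d): forbidden (ΔS, ΔL, ΔJ).
(a)–(e): forbidden (ΔS).
(b)–(c): forbidden (ΔS).
(b)–(d): forbidden (parity).
(b)–(e): forbidden (parity, ΔL, ΔJ).
(c)–(d): forbidden (ΔS).
(c)–(e): forbidden (ΔS, ΔL, ΔJ).
(d)–(e): forbidden (parity, ΔL, ΔJ).
Allowed pairs: 0 of 10.

0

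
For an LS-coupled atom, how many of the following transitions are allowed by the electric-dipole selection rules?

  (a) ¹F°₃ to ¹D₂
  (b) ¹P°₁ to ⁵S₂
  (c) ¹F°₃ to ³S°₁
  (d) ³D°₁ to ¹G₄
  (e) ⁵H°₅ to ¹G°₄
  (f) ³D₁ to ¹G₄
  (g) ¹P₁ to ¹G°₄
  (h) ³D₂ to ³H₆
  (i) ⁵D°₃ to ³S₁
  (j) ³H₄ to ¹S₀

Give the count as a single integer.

1

(a) allowed
(b) forbidden (ΔS fails)
(c) forbidden (parity, ΔS, ΔL, ΔJ fail)
(d) forbidden (ΔS, ΔL, ΔJ fail)
(e) forbidden (parity, ΔS fail)
(f) forbidden (parity, ΔS, ΔL, ΔJ fail)
(g) forbidden (ΔL, ΔJ fail)
(h) forbidden (parity, ΔL, ΔJ fail)
(i) forbidden (ΔS, ΔL, ΔJ fail)
(j) forbidden (parity, ΔS, ΔL, ΔJ fail)
Total allowed: 1 of 10.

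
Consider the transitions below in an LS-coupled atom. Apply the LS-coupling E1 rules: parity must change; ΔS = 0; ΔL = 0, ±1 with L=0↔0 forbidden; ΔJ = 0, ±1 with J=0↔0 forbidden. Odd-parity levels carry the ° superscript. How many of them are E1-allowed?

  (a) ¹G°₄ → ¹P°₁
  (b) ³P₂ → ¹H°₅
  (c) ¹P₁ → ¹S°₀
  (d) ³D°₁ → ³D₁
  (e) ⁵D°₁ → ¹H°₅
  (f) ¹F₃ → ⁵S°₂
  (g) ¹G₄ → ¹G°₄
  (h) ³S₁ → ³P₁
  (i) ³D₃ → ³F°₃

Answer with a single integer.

4

(a) forbidden (parity, ΔL, ΔJ fail)
(b) forbidden (ΔS, ΔL, ΔJ fail)
(c) allowed
(d) allowed
(e) forbidden (parity, ΔS, ΔL, ΔJ fail)
(f) forbidden (ΔS, ΔL fail)
(g) allowed
(h) forbidden (parity fails)
(i) allowed
Total allowed: 4 of 9.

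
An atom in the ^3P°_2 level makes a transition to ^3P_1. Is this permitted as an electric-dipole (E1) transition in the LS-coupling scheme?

Reading off the term symbols: S 1→1, L 1→1, J 2→1, parity odd→even.
Parity must change: odd → even — ✓.
ΔS = 0: S: 1 → 1 — ✓.
ΔL = 0, ±1 (not L=0↔0): L: 1 → 1, ΔL = +0 — ✓.
ΔJ = 0, ±1 (not J=0↔0): J: 2 → 1, ΔJ = -1 — ✓.
All four E1 rules are satisfied.

allowed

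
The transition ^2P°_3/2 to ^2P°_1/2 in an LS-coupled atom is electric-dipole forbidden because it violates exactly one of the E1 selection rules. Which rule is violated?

parity

Initial level: S=1/2, L=1, J=3/2, parity odd. Final level: S=1/2, L=1, J=1/2, parity odd.
Parity must change: odd → odd — ✗.
ΔS = 0: S: 1/2 → 1/2 — ✓.
ΔL = 0, ±1 (not L=0↔0): L: 1 → 1, ΔL = +0 — ✓.
ΔJ = 0, ±1 (not J=0↔0): J: 3/2 → 1/2, ΔJ = -1 — ✓.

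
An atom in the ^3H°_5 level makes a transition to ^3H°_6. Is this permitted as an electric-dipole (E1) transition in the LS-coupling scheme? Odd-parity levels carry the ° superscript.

forbidden

ΔL = 0, ±1 (not L=0↔0): L: 5 → 5, ΔL = +0 — ✓.
Parity must change: odd → odd — ✗.
ΔJ = 0, ±1 (not J=0↔0): J: 5 → 6, ΔJ = +1 — ✓.
ΔS = 0: S: 1 → 1 — ✓.
Rule(s) violated: parity.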